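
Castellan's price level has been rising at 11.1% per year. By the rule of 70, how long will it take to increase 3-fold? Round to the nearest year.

At 11.1% it doubles every 70/11.1 ≈ 6.31 years.
Reaching 3× takes log₂(3) ≈ 1.58 doublings.
1.58 × 6.31 ≈ 10 years.

around 10 years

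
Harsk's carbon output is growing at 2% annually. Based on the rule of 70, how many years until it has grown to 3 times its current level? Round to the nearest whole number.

One doubling takes 70/2 = 35.00 years.
3× is log₂ 3 ≈ 1.58 doublings, so ≈ 1.58 × 35.00 = 55 years.

≈ 55 years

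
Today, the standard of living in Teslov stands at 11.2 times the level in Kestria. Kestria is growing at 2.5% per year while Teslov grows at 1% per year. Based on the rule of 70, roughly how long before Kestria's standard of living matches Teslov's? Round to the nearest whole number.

The growth-rate gap is 2.5% − 1% = 1.5 percentage points.
So the ratio between them halves every 70/1.5 ≈ 46.67 years.
An 11.2 times gap takes log₂(11.2) ≈ 3.49 halvings to close: 3.49 × 46.67 ≈ 163 years.

around 163 years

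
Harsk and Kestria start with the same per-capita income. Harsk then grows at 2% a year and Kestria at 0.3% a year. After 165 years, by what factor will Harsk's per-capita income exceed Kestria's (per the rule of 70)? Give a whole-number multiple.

Rate gap = 2% − 0.3% = 1.7 points.
The ratio doubles every 70/1.7 ≈ 41.18 years.
165/41.18 ≈ 4.01 doublings → ratio ≈ 2^4.01 ≈ 16.

roughly 16 times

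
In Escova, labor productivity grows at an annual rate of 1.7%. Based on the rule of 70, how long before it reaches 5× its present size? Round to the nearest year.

Doubling time ≈ 70/1.7 = 41.18 years.
5× is log₂ 5 ≈ 2.32 doublings, so ≈ 2.32 × 41.18 = 96 years.

96 years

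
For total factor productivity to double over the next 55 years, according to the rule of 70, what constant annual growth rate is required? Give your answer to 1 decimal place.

1.3%

70 / 55 ≈ 1.27, so about 1.3% a year.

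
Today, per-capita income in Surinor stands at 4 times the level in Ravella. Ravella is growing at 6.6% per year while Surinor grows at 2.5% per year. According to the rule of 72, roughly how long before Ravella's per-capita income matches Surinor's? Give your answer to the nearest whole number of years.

about 35 years

The growth-rate gap is 6.6% − 2.5% = 4.1 percentage points.
So the ratio between them halves every 72/4.1 ≈ 17.56 years.
A 4 times gap closes after 2 halvings: 2 × 17.56 ≈ 35 years.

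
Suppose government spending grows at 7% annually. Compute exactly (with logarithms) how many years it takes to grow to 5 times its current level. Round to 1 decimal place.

23.8 years

t = ln(5) / ln(1 + 0.07) = 1.6094 / 0.067659 ≈ 23.79.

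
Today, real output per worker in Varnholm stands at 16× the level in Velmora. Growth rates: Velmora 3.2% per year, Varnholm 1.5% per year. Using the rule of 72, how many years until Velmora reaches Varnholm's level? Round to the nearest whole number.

169 years

Velmora gains on Varnholm at 3.2% − 1.5% = 1.7 points a year.
At that relative rate the gap halves every 72/1.7 ≈ 42.35 years.
A 16× gap closes after 4 halvings: 4 × 42.35 ≈ 169 years.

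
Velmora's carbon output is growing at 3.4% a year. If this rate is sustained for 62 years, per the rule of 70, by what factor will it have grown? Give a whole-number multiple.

Doubling time ≈ 70/3.4 = 20.59 years.
62/20.59 ≈ 3 doublings, so about 2^3 = 8×.

≈ 8 times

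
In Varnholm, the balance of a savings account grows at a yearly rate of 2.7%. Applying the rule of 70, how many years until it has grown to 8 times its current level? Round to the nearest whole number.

One doubling takes 70/2.7 = 25.93 years.
8× is 3 doublings, so 3 × 25.93 ≈ 78 years.

about 78 years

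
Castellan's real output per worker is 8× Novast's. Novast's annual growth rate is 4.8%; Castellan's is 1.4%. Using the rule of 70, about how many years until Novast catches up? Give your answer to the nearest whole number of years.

≈ 62 years

Novast gains on Castellan at 4.8% − 1.4% = 3.4 points a year.
At that relative rate the gap halves every 70/3.4 ≈ 20.59 years.
An 8× gap closes after 3 halvings: 3 × 20.59 ≈ 62 years.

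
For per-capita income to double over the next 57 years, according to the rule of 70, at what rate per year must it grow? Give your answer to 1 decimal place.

70 / 57 ≈ 1.23, so about 1.2% per year.

around 1.2%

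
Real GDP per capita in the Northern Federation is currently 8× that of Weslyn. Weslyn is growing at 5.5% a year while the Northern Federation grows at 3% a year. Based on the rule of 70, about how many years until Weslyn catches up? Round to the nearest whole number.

Weslyn gains on the Northern Federation at 5.5% − 3% = 2.5 points a year.
At that relative rate the gap halves every 70/2.5 ≈ 28.00 years.
An 8× gap closes after 3 halvings: 3 × 28.00 ≈ 84 years.

about 84 years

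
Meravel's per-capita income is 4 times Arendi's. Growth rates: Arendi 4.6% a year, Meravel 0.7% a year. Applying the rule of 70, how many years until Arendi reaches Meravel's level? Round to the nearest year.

What matters is the difference: 3.9 pp.
Rule of 70 on the gap: the ratio halves every 70/3.9 ≈ 17.95 years.
A 4 times gap closes after 2 halvings: 2 × 17.95 ≈ 36 years.

about 36 years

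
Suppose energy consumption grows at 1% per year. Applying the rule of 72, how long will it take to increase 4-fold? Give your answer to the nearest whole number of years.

At 1% it doubles every 72/1 ≈ 72.00 years.
4 = 2^2, so 2 doublings → 144 years.

about 144 years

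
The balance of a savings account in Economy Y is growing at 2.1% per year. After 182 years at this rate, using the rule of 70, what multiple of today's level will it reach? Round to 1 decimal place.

about 44.0 times

Doubling time ≈ 70/2.1 = 33.33 years.
182 years / 33.33 ≈ 5.46 doublings → factor 2^5.46 ≈ 44.0.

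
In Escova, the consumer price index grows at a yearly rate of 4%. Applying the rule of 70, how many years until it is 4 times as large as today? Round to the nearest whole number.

One doubling takes 70/4 = 17.50 years.
4 = 2^2, so 2 doublings → 35 years.

35 years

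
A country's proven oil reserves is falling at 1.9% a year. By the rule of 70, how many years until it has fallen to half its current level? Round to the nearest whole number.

about 37 years

Halving time ≈ 70 / 1.9 = 36.84 → 37 years.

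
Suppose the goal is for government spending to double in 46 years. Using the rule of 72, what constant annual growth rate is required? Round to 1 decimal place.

72 / 46 ≈ 1.57, so about 1.6% a year.

roughly 1.6%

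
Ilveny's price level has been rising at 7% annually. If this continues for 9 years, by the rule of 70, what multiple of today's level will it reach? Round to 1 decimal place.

about 1.9 times

Doubling time ≈ 70/7 = 10.00 years.
9 years / 10.00 ≈ 0.90 doublings → factor 2^0.90 ≈ 1.9.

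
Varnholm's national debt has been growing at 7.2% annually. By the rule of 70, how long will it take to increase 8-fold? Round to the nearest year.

about 29 years

At 7.2% it doubles every 70/7.2 ≈ 9.72 years.
Getting to 8× needs 3 doublings: 3 × 9.72 ≈ 29 years.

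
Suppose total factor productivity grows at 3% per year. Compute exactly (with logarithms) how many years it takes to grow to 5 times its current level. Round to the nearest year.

t = ln(5) / ln(1 + 0.03) = 1.6094 / 0.029559 ≈ 54.45.
≈ 54 years.

54 years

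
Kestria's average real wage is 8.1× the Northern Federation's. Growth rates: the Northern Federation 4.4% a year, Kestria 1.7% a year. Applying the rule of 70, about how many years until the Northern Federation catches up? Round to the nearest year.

What matters is the difference: 2.7 pp.
Rule of 70 on the gap: the ratio halves every 70/2.7 ≈ 25.93 years.
An 8.1× gap takes log₂(8.1) ≈ 3.02 halvings to close: 3.02 × 25.93 ≈ 78 years.

78 years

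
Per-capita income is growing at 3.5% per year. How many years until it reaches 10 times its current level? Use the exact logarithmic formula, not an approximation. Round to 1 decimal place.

t = ln(10) / ln(1 + 0.035) = 2.3026 / 0.034401 ≈ 66.93.

66.9 years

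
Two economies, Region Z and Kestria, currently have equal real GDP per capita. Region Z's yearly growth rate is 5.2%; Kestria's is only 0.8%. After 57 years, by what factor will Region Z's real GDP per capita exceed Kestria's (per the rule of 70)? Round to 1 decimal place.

Only the 4.4-point difference matters.
70/4.4 ≈ 15.91 years per doubling of the ratio; 57 years gives 3.58 doublings, so ≈ 12.0×.

≈ 12.0 times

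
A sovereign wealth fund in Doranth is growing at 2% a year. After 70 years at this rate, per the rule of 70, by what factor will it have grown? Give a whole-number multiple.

≈ 4 times

70/2 ≈ 35.00 years per doubling.
70 years fits 2 doublings: 2^2 = 4.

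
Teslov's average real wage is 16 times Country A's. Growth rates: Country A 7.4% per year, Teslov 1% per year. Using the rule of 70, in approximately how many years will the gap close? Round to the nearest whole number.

around 44 years

The growth-rate gap is 7.4% − 1% = 6.4 percentage points.
So the ratio between them halves every 70/6.4 ≈ 10.94 years.
A 16 times gap closes after 4 halvings: 4 × 10.94 ≈ 44 years.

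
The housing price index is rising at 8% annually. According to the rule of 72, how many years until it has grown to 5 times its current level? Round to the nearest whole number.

One doubling takes 72/8 = 9.00 years.
Reaching 5× takes log₂(5) ≈ 2.32 doublings.
2.32 × 9.00 ≈ 21 years.

around 21 years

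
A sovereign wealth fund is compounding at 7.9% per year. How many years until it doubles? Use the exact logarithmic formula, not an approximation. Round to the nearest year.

t = ln(2) / ln(1 + 0.079) = 0.6931 / 0.076035 ≈ 9.12.
≈ 9 years.

9 years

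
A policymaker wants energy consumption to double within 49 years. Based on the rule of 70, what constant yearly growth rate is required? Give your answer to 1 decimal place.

1.4% per year

70 / 49 ≈ 1.43, so about 1.4% per year.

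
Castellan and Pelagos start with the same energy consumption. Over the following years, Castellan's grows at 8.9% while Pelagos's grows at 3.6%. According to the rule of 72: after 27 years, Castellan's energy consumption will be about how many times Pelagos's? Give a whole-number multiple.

≈ 4 times

Only the 5.3-point difference matters.
72/5.3 ≈ 13.58 years per doubling of the ratio; 27 years gives 1.99 doublings, so ≈ 4×.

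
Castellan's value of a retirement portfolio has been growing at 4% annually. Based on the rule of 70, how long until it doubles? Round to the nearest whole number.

At 4%, doubling takes about 70/4 = 17.50 years.

roughly 18 years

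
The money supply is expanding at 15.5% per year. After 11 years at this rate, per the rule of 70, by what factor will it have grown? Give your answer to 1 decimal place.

roughly 5.4 times

Doubling time ≈ 70/15.5 = 4.52 years.
11 years / 4.52 ≈ 2.43 doublings → factor 2^2.43 ≈ 5.4.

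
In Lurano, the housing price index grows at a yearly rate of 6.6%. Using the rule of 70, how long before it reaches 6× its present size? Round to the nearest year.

At 6.6% it doubles every 70/6.6 ≈ 10.61 years.
6× is log₂ 6 ≈ 2.58 doublings, so ≈ 2.58 × 10.61 = 27 years.

≈ 27 years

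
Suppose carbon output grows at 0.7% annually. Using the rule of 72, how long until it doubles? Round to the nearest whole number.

Doubling time ≈ 72 / 0.7 = 102.86 years.

≈ 103 years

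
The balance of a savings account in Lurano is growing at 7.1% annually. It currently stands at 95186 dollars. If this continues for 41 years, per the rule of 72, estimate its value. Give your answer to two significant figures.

It doubles every 72/7.1 ≈ 10.14 years, so 41 years is 4.04 doublings.
2^4.04 ≈ 16.45; 95186 × 16.45 ≈ 1600000 dollars.

about 1600000 dollars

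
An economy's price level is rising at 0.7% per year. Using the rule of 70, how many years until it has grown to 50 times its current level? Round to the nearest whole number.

approximately 564 years

Doubling time ≈ 70/0.7 = 100.00 years.
50× is log₂ 50 ≈ 5.64 doublings, so ≈ 5.64 × 100.00 = 564 years.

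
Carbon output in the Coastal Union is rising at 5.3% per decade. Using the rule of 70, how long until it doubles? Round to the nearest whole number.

At 5.3%, doubling takes about 70/5.3 = 13.21 decades.

13 decades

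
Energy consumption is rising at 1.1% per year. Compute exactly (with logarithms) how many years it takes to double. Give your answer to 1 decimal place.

63.4 years

t = ln(2) / ln(1 + 0.011) = 0.6931 / 0.010940 ≈ 63.35.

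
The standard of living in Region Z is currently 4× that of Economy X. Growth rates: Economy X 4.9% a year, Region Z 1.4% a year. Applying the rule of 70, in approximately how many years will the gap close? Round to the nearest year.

approximately 40 years

Economy X gains on Region Z at 4.9% − 1.4% = 3.5 points a year.
At that relative rate the gap halves every 70/3.5 ≈ 20.00 years.
A 4× gap closes after 2 halvings: 2 × 20.00 ≈ 40 years.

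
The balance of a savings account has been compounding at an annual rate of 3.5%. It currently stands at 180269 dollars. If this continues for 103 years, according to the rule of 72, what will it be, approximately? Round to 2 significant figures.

It doubles every 72/3.5 ≈ 20.57 years, so 103 years is 5.01 doublings.
2^5.01 ≈ 32.22; 180269 × 32.22 ≈ 5800000 dollars.

about 5800000 dollars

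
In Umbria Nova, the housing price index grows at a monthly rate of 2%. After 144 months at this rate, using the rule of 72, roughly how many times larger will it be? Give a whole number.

Doubling time ≈ 72/2 = 36.00 months.
144/36.00 ≈ 4 doublings, so about 2^4 = 16×.

approximately 16 times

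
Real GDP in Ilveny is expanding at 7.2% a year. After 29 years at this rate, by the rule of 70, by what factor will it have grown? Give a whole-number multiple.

approximately 8 times

Doubling time ≈ 70/7.2 = 9.72 years.
29/9.72 ≈ 3 doublings, so about 2^3 = 8×.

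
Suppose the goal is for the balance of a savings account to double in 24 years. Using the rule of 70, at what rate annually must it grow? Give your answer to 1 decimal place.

70 / 24 ≈ 2.92, so about 2.9% annually.

about 2.9%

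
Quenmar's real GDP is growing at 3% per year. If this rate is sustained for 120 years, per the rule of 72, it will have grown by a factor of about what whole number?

≈ 32 times

Doubling time ≈ 72/3 = 24.00 years.
120/24.00 ≈ 5 doublings, so about 2^5 = 32×.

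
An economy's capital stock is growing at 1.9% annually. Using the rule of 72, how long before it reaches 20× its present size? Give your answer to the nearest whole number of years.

about 164 years

At 1.9% it doubles every 72/1.9 ≈ 37.89 years.
20× is log₂ 20 ≈ 4.32 doublings, so ≈ 4.32 × 37.89 = 164 years.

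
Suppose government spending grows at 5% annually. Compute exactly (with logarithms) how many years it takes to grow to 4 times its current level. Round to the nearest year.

28 years

t = ln(4) / ln(1 + 0.05) = 1.3863 / 0.048790 ≈ 28.41.
≈ 28 years.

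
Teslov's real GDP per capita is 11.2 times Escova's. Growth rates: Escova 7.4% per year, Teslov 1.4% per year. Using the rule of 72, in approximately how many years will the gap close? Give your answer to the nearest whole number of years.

approximately 42 years

Escova gains on Teslov at 7.4% − 1.4% = 6 points a year.
At that relative rate the gap halves every 72/6 ≈ 12.00 years.
An 11.2 times gap takes log₂(11.2) ≈ 3.49 halvings to close: 3.49 × 12.00 ≈ 42 years.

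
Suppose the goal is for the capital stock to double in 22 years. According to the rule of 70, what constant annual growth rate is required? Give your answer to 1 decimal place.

≈ 3.2% a year

70 / 22 ≈ 3.18, so about 3.2% a year.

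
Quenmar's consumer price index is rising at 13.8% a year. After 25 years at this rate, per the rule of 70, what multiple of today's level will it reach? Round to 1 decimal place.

Doubling time ≈ 70/13.8 = 5.07 years.
25 years / 5.07 ≈ 4.93 doublings → factor 2^4.93 ≈ 30.5.

roughly 30.5 times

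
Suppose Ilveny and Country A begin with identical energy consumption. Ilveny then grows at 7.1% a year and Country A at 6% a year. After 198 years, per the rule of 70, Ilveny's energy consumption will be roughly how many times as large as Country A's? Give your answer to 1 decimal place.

Ilveny pulls ahead at 1.1 pp per year, so the ratio doubles every 70/1.1 ≈ 63.64 years.
In 198 years that's 3.11 doublings: 2^3.11 ≈ 8.6.

about 8.6 times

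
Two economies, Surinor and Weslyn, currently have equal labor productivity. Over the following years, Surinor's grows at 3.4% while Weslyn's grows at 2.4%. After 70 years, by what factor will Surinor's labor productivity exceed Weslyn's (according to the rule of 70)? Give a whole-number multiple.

about 2 times

Only the 1-point difference matters.
70/1 ≈ 70.00 years per doubling of the ratio; 70 years gives 1.00 doublings, so ≈ 2×.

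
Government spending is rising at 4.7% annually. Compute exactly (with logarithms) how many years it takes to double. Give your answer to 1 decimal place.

t = ln(2) / ln(1 + 0.047) = 0.6931 / 0.045929 ≈ 15.09.

15.1 years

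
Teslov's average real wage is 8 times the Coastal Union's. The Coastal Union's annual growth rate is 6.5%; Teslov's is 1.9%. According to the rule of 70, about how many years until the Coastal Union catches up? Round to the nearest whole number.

around 46 years

What matters is the difference: 4.6 pp.
Rule of 70 on the gap: the ratio halves every 70/4.6 ≈ 15.22 years.
An 8 times gap closes after 3 halvings: 3 × 15.22 ≈ 46 years.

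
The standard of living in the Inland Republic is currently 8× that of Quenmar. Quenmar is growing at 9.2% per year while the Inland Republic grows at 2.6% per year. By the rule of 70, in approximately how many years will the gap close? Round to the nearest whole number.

about 32 years

What matters is the difference: 6.6 pp.
Rule of 70 on the gap: the ratio halves every 70/6.6 ≈ 10.61 years.
An 8× gap closes after 3 halvings: 3 × 10.61 ≈ 32 years.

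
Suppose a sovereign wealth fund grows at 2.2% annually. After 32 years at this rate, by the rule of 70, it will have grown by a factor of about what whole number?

At 2.2% one doubling takes ≈ 31.82 years; 32 years is 1 of them, so ×2.

approximately 2 times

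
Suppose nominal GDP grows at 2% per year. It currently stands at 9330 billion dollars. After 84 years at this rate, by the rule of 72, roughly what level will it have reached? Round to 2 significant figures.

approximately 47000 billion dollars

Doubling time ≈ 72/2 = 36.00 years.
84 years is 84/36.00 ≈ 2.33 doublings, a factor of 2^2.33 ≈ 5.03.
9330 × 5.03 ≈ 47000 billion dollars.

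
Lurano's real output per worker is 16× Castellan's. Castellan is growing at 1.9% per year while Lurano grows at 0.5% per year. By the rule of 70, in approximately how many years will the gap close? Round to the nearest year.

200 years

The growth-rate gap is 1.9% − 0.5% = 1.4 percentage points.
So the ratio between them halves every 70/1.4 ≈ 50.00 years.
A 16× gap closes after 4 halvings: 4 × 50.00 ≈ 200 years.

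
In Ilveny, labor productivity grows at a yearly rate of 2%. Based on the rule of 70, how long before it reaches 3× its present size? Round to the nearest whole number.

At 2% it doubles every 70/2 ≈ 35.00 years.
Reaching 3× takes log₂(3) ≈ 1.58 doublings.
1.58 × 35.00 ≈ 55 years.

55 years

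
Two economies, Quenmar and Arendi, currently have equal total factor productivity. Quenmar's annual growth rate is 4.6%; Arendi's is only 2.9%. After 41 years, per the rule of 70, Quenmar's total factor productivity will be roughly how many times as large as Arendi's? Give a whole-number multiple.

Quenmar pulls ahead at 1.7 pp per year, so the ratio doubles every 70/1.7 ≈ 41.18 years.
In 41 years that's 1.00 doublings: 2^1.00 ≈ 2.

roughly 2 times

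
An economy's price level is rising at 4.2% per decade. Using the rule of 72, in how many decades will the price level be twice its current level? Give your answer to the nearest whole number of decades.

about 17 decades

At 4.2%, doubling takes about 72/4.2 = 17.14 decades.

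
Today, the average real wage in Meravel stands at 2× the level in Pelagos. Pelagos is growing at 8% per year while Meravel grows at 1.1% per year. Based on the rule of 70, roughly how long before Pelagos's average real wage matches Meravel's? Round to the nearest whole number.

about 10 years

Pelagos gains on Meravel at 8% − 1.1% = 6.9 points a year.
At that relative rate the gap halves every 70/6.9 ≈ 10.14 years.
A 2× gap closes after 1 halving: 1 × 10.14 ≈ 10 years.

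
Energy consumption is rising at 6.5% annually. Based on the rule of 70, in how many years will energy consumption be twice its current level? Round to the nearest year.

Doubling time ≈ 70 / 6.5 = 10.77 years.

around 11 years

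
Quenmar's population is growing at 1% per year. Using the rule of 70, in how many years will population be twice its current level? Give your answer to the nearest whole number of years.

Doubling time ≈ 70 / 1 = 70.00 years.

about 70 years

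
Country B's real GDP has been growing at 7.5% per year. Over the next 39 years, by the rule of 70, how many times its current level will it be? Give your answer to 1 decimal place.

around 18.1 times

Doubles every ≈ 9.33 years (70/7.5).
39 years is 4.18 doublings; 2^4.18 ≈ 18.1×.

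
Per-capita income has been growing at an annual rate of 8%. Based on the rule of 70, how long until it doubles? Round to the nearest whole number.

Doubling time ≈ 70 / 8 = 8.75 years.

roughly 9 years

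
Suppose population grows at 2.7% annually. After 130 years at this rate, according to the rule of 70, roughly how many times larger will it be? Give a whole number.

At 2.7% one doubling takes ≈ 25.93 years; 130 years is 5 of them, so ×32.

roughly 32 times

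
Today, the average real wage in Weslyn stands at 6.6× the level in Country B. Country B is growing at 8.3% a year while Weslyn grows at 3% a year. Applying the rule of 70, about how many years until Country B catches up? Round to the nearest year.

approximately 36 years

Country B gains on Weslyn at 8.3% − 3% = 5.3 points a year.
At that relative rate the gap halves every 70/5.3 ≈ 13.21 years.
A 6.6× gap takes log₂(6.6) ≈ 2.72 halvings to close: 2.72 × 13.21 ≈ 36 years.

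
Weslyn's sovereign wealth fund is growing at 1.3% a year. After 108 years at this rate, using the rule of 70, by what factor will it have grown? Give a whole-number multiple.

70/1.3 ≈ 53.85 years per doubling.
108 years fits 2 doublings: 2^2 = 4.

approximately 4 times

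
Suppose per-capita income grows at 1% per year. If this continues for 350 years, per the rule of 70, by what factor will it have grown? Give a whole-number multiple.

roughly 32 times

Doubling time ≈ 70/1 = 70.00 years.
350/70.00 ≈ 5 doublings, so about 2^5 = 32×.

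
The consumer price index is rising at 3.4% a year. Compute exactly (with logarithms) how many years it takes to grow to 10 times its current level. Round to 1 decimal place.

t = ln(10) / ln(1 + 0.034) = 2.3026 / 0.033435 ≈ 68.87.

68.9 years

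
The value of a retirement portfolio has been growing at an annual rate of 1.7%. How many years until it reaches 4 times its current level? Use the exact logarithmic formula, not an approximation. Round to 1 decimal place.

82.2 years

t = ln(4) / ln(1 + 0.017) = 1.3863 / 0.016857 ≈ 82.24.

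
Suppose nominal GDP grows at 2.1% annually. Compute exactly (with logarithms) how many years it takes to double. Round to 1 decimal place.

33.4 years

t = ln(2) / ln(1 + 0.021) = 0.6931 / 0.020783 ≈ 33.35.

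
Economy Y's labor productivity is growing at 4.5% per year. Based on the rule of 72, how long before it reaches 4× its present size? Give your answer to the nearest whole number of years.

approximately 32 years

One doubling takes 72/4.5 = 16.00 years.
4× is 2 doublings, so 2 × 16.00 ≈ 32 years.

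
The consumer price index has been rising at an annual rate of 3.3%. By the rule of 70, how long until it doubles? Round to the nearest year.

At 3.3%, doubling takes about 70/3.3 = 21.21 years.

approximately 21 years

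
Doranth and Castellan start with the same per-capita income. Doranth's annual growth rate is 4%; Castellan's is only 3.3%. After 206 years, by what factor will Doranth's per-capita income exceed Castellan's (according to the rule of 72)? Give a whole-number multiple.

approximately 4 times

Only the 0.7-point difference matters.
72/0.7 ≈ 102.86 years per doubling of the ratio; 206 years gives 2.00 doublings, so ≈ 4×.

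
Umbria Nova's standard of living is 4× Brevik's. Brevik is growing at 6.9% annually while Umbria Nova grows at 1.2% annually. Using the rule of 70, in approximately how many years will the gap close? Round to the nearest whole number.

Brevik gains on Umbria Nova at 6.9% − 1.2% = 5.7 points a year.
At that relative rate the gap halves every 70/5.7 ≈ 12.28 years.
A 4× gap closes after 2 halvings: 2 × 12.28 ≈ 25 years.

≈ 25 years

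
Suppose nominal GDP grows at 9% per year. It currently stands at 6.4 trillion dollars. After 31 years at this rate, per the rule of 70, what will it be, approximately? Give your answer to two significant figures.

It doubles every 70/9 ≈ 7.78 years, so 31 years is 3.98 doublings.
2^3.98 ≈ 15.78; 6.4 × 15.78 ≈ 100 trillion dollars.

100 trillion dollars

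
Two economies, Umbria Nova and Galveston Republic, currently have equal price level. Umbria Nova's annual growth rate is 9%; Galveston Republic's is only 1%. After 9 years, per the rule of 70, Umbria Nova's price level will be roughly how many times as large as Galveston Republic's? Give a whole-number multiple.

around 2 times

Rate gap = 9% − 1% = 8 points.
The ratio doubles every 70/8 ≈ 8.75 years.
9/8.75 ≈ 1.03 doublings → ratio ≈ 2^1.03 ≈ 2.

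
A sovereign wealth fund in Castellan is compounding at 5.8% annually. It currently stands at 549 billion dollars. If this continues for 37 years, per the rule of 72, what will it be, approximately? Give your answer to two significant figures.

about 4300 billion dollars

Doubling time ≈ 72/5.8 = 12.41 years.
37 years is 37/12.41 ≈ 2.98 doublings, a factor of 2^2.98 ≈ 7.89.
549 × 7.89 ≈ 4300 billion dollars.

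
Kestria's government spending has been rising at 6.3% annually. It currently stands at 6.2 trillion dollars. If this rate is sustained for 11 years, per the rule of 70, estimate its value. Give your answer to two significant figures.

around 12 trillion dollars

It doubles every 70/6.3 ≈ 11.11 years, so 11 years is 0.99 doublings.
2^0.99 ≈ 1.99; 6.2 × 1.99 ≈ 12 trillion dollars.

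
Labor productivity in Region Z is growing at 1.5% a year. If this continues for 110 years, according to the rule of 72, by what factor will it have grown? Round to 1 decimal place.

Doubles every ≈ 48.00 years (72/1.5).
110 years is 2.29 doublings; 2^2.29 ≈ 4.9×.

approximately 4.9 times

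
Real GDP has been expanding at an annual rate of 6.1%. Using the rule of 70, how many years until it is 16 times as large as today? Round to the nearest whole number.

≈ 46 years

At 6.1% it doubles every 70/6.1 ≈ 11.48 years.
16 = 2^4, so 4 doublings → 46 years.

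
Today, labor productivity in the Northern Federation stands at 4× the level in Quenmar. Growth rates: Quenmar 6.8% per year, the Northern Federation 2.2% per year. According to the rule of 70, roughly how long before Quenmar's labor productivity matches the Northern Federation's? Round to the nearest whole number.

30 years

Quenmar gains on the Northern Federation at 6.8% − 2.2% = 4.6 points a year.
At that relative rate the gap halves every 70/4.6 ≈ 15.22 years.
A 4× gap closes after 2 halvings: 2 × 15.22 ≈ 30 years.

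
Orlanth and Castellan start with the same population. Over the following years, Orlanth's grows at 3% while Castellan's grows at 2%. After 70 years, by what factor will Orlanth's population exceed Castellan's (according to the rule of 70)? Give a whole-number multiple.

Only the 1-point difference matters.
70/1 ≈ 70.00 years per doubling of the ratio; 70 years gives 1.00 doublings, so ≈ 2×.

around 2 times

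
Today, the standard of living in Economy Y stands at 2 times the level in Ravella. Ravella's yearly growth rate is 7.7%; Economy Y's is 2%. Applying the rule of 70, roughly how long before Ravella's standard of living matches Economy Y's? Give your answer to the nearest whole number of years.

The growth-rate gap is 7.7% − 2% = 5.7 percentage points.
So the ratio between them halves every 70/5.7 ≈ 12.28 years.
A 2 times gap closes after 1 halving: 1 × 12.28 ≈ 12 years.

about 12 years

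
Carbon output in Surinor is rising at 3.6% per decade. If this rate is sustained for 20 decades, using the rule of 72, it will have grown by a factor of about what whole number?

At 3.6% one doubling takes ≈ 20.00 decades; 20 decades is 1 of them, so ×2.

≈ 2 times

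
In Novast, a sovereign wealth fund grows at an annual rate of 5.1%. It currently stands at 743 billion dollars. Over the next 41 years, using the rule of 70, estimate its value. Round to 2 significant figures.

around 5900 billion dollars

It doubles every 70/5.1 ≈ 13.73 years, so 41 years is 2.99 doublings.
2^2.99 ≈ 7.94; 743 × 7.94 ≈ 5900 billion dollars.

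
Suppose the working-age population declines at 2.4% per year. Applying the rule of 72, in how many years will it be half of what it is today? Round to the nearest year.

roughly 30 years

Halving time ≈ 72 / 2.4 = 30.00 → 30 years.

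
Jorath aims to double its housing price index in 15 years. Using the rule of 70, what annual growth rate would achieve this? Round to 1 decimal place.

roughly 4.7%

70 / 15 ≈ 4.67, so about 4.7% a year.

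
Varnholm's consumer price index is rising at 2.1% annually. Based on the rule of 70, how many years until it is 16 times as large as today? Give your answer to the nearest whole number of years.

At 2.1% it doubles every 70/2.1 ≈ 33.33 years.
16× is 4 doublings, so 4 × 33.33 ≈ 133 years.

about 133 years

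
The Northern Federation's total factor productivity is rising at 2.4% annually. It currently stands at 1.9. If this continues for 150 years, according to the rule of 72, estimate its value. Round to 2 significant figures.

about 61

It doubles every 72/2.4 ≈ 30.00 years, so 150 years is 5.00 doublings.
2^5.00 ≈ 32.00; 1.9 × 32.00 ≈ 61.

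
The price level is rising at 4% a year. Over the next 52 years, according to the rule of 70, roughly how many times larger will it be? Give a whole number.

≈ 8 times

70/4 ≈ 17.50 years per doubling.
52 years fits 3 doublings: 2^3 = 8.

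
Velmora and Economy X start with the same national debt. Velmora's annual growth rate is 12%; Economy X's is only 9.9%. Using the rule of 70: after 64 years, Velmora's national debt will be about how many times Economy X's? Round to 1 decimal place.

Rate gap = 12% − 9.9% = 2.1 points.
The ratio doubles every 70/2.1 ≈ 33.33 years.
64/33.33 ≈ 1.92 doublings → ratio ≈ 2^1.92 ≈ 3.8.

3.8 times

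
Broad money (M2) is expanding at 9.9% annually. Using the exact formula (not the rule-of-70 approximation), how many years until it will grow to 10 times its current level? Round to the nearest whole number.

24 years

t = ln(10) / ln(1 + 0.099) = 2.3026 / 0.094401 ≈ 24.39.
≈ 24 years.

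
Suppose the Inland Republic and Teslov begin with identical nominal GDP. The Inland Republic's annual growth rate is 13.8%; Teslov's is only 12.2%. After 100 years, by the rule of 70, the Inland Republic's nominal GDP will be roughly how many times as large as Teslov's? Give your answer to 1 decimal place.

4.9 times

the Inland Republic pulls ahead at 1.6 pp per year, so the ratio doubles every 70/1.6 ≈ 43.75 years.
In 100 years that's 2.29 doublings: 2^2.29 ≈ 4.9.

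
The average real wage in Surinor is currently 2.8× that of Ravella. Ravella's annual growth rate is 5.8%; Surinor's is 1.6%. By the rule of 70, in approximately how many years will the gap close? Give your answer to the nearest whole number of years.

roughly 25 years

What matters is the difference: 4.2 pp.
Rule of 70 on the gap: the ratio halves every 70/4.2 ≈ 16.67 years.
A 2.8× gap takes log₂(2.8) ≈ 1.49 halvings to close: 1.49 × 16.67 ≈ 25 years.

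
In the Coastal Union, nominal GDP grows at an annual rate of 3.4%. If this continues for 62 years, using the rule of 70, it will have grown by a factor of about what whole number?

Doubling time ≈ 70/3.4 = 20.59 years.
62/20.59 ≈ 3 doublings, so about 2^3 = 8×.

≈ 8 times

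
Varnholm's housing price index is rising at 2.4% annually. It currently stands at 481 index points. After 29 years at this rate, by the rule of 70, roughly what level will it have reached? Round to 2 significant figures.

approximately 960 index points

Doubling time ≈ 70/2.4 = 29.17 years.
29 years is 29/29.17 ≈ 0.99 doublings, a factor of 2^0.99 ≈ 1.99.
481 × 1.99 ≈ 960 index points.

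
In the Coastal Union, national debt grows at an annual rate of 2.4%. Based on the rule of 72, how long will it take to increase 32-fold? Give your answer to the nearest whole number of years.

One doubling takes 72/2.4 = 30.00 years.
32× is 5 doublings, so 5 × 30.00 ≈ 150 years.

approximately 150 years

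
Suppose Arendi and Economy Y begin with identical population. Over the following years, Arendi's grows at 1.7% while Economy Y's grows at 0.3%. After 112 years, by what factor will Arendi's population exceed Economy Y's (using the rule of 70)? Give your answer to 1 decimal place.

Only the 1.4-point difference matters.
70/1.4 ≈ 50.00 years per doubling of the ratio; 112 years gives 2.24 doublings, so ≈ 4.7×.

roughly 4.7 times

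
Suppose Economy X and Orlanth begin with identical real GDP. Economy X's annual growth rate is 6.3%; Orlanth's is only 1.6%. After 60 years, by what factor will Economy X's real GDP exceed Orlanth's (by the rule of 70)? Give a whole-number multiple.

roughly 16 times

Only the 4.7-point difference matters.
70/4.7 ≈ 14.89 years per doubling of the ratio; 60 years gives 4.03 doublings, so ≈ 16×.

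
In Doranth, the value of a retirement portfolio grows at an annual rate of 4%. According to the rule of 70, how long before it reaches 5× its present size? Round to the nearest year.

Doubling time ≈ 70/4 = 17.50 years.
Reaching 5× takes log₂(5) ≈ 2.32 doublings.
2.32 × 17.50 ≈ 41 years.

around 41 years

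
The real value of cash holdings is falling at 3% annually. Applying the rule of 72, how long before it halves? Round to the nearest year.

Falling at 3%, it halves about every 72/3 = 24.00 years.

about 24 years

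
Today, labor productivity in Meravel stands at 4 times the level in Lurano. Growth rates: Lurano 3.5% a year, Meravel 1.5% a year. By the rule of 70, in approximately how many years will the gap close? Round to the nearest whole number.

roughly 70 years

The growth-rate gap is 3.5% − 1.5% = 2 percentage points.
So the ratio between them halves every 70/2 ≈ 35.00 years.
A 4 times gap closes after 2 halvings: 2 × 35.00 ≈ 70 years.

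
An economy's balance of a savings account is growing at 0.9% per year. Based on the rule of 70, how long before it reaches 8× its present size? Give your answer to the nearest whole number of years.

At 0.9% it doubles every 70/0.9 ≈ 77.78 years.
Getting to 8× needs 3 doublings: 3 × 77.78 ≈ 233 years.

around 233 years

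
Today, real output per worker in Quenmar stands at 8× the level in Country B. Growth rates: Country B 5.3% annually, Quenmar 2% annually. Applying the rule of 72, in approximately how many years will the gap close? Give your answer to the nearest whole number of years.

What matters is the difference: 3.3 pp.
Rule of 72 on the gap: the ratio halves every 72/3.3 ≈ 21.82 years.
An 8× gap closes after 3 halvings: 3 × 21.82 ≈ 65 years.

about 65 years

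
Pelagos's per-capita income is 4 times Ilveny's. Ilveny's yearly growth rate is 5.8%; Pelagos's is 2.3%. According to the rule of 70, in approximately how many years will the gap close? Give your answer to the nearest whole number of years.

roughly 40 years

The growth-rate gap is 5.8% − 2.3% = 3.5 percentage points.
So the ratio between them halves every 70/3.5 ≈ 20.00 years.
A 4 times gap closes after 2 halvings: 2 × 20.00 ≈ 40 years.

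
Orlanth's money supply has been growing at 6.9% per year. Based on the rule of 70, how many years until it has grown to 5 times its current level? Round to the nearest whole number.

At 6.9% it doubles every 70/6.9 ≈ 10.14 years.
Reaching 5× takes log₂(5) ≈ 2.32 doublings.
2.32 × 10.14 ≈ 24 years.

≈ 24 years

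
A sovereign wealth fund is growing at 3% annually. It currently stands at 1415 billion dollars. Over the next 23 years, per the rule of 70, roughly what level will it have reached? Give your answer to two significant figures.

Doubling time ≈ 70/3 = 23.33 years.
23 years is 23/23.33 ≈ 0.99 doublings, a factor of 2^0.99 ≈ 1.99.
1415 × 1.99 ≈ 2800 billion dollars.

roughly 2800 billion dollars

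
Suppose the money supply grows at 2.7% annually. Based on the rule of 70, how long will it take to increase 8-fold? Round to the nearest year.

≈ 78 years

Doubling time ≈ 70/2.7 = 25.93 years.
8× is 3 doublings, so 3 × 25.93 ≈ 78 years.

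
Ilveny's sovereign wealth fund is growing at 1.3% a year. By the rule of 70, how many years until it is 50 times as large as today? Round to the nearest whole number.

about 304 years

Doubling time ≈ 70/1.3 = 53.85 years.
Reaching 50× takes log₂(50) ≈ 5.64 doublings.
5.64 × 53.85 ≈ 304 years.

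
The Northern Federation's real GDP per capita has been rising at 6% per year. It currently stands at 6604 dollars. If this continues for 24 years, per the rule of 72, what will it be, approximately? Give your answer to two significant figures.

It doubles every 72/6 ≈ 12.00 years, so 24 years is 2.00 doublings.
2^2.00 ≈ 4.00; 6604 × 4.00 ≈ 26000 dollars.

about 26000 dollars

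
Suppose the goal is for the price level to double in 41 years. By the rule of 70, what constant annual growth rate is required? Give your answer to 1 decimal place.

about 1.7%

70 / 41 ≈ 1.71, so about 1.7% a year.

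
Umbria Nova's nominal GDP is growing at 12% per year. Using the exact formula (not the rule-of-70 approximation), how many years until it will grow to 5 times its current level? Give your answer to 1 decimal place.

t = ln(5) / ln(1 + 0.12) = 1.6094 / 0.113329 ≈ 14.20.

14.2 years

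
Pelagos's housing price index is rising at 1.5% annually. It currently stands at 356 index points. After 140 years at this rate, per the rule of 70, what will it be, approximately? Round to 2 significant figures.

Doubling time ≈ 70/1.5 = 46.67 years.
140 years is 140/46.67 ≈ 3.00 doublings, a factor of 2^3.00 ≈ 8.00.
356 × 8.00 ≈ 2800 index points.

about 2800 index points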